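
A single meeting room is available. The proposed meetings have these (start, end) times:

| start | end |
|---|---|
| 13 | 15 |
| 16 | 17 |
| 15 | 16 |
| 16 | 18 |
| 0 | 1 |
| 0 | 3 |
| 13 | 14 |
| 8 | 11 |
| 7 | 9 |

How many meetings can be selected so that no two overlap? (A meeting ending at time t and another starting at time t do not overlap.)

5

Greedy by earliest finish: after sorting by end time, pick each interval compatible with the last pick.
By end time: (0,1), (0,3), (7,9), (8,11), (13,14), (13,15), (15,16), (16,17), (16,18).
Pick (0,1); next start ≥ 1 → (7,9); next start ≥ 9 → (13,14); next start ≥ 14 → (15,16); next start ≥ 16 → (16,17).
Selected 5 meetings.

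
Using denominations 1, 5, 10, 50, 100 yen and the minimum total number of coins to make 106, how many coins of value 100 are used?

1

106 − 1×100→6 − 1×5→1 − 1×1→0
Count of 100: 1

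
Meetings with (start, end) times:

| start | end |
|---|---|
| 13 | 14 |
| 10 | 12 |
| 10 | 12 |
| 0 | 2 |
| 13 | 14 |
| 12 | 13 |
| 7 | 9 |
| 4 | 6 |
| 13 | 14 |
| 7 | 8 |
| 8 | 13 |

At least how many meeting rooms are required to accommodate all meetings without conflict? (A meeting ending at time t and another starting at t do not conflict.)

The answer is the maximum number of intervals overlapping at any instant.
Events (time:±→running): 0:+→1 2:-→0 4:+→1 6:-→0 7:+→1 7:+→2 8:-→1 8:+→2 9:-→1 10:+→2 10:+→3 … peak 3.

3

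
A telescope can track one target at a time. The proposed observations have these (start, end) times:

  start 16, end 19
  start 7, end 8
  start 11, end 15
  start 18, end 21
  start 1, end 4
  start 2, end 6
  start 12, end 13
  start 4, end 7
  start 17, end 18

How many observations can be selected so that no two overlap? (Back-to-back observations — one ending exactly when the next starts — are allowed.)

6

Sort by end time and greedily take each interval whose start is ≥ the last chosen end.
By end time: (1,4), (2,6), (4,7), (7,8), (12,13), (11,15), (17,18), (16,19), (18,21).
Pick (1,4); next start ≥ 4 → (4,7); next start ≥ 7 → (7,8); next start ≥ 8 → (12,13); next start ≥ 13 → (17,18); next start ≥ 18 → (18,21).
Selected 6 observations.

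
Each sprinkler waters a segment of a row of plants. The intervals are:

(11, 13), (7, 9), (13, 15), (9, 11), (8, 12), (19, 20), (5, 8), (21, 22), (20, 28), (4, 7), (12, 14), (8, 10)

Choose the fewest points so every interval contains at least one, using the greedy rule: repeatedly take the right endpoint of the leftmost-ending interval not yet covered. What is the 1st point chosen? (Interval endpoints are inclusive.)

Sorted: [4,7] [5,8] [7,9] [8,10] [9,11] [8,12] [11,13] [12,14] [13,15] [19,20] [21,22] [20,28]
{[4,7],[5,8],[7,9]} hit by 7; {[8,10],[9,11],[8,12]} hit by 10; {[11,13],[12,14],[13,15]} hit by 13; {[19,20]} hit by 20; {[21,22],[20,28]} hit by 22.
Points: 7, 10, 13, 20, 22 (5 total).

7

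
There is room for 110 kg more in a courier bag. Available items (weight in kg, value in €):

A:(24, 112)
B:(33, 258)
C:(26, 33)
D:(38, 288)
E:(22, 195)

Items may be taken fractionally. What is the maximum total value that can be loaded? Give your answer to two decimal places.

820.33

Ratios (sorted): E 8.86, B 7.82, D 7.58, A 4.67, C 1.27
take E (22 @ 195); take B (33 @ 258); take D (38 @ 288); take 17/24 of A → 79.33. Capacity used 110/110.
Total value = 820.33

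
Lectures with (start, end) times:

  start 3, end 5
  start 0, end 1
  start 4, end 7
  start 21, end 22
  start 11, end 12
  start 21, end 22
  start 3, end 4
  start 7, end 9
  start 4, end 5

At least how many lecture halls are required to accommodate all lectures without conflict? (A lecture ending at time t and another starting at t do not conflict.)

3

Events (time:±→running): 0:+→1 1:-→0 3:+→1 3:+→2 4:-→1 4:+→2 4:+→3 … peak 3.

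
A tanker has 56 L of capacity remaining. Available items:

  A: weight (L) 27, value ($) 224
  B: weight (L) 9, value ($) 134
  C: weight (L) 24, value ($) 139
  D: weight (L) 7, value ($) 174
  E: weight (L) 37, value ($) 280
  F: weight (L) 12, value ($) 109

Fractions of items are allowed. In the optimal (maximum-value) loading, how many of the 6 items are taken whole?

Ratios (sorted): D 24.86, B 14.89, F 9.08, A 8.30, E 7.57, C 5.79
take D (7 @ 174); take B (9 @ 134); take F (12 @ 109); take A (27 @ 224); take 1/37 of E → 7.57. Capacity used 56/56.
4 item(s) taken whole; one partial (take 1/37 of E).

4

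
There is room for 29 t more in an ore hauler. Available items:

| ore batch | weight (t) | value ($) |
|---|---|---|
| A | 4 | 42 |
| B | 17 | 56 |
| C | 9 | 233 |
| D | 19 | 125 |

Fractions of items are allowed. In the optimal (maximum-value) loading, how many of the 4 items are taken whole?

Greedy by value/weight ratio, highest first.
Order: C (233/9=25.89) > A (42/4=10.50) > D (125/19=6.58) > B (56/17=3.29)
Fill: take C (9 @ 233) → take A (4 @ 42) → take 16/19 of D → 105.26; 29/29 used.
2 item(s) taken whole; one partial (take 16/19 of D).

2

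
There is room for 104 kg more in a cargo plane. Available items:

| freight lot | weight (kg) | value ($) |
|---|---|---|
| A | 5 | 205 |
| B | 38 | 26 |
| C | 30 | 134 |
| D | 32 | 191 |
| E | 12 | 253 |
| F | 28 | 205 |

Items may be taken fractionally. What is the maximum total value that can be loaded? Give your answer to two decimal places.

Ratios (sorted): A 41.00, E 21.08, F 7.32, D 5.97, C 4.47, B 0.68
take A (5 @ 205); take E (12 @ 253); take F (28 @ 205); take D (32 @ 191); take 27/30 of C → 120.60. Capacity used 104/104.
Total value = 974.60

974.60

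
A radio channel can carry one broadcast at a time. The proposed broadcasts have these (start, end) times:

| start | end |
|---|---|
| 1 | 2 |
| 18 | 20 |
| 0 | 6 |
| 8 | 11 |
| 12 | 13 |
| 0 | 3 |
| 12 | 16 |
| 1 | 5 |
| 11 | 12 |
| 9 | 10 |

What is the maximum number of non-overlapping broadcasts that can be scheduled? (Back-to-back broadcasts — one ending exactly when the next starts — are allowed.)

5

Greedy by earliest finish: after sorting by end time, pick each interval compatible with the last pick.
By end time: (1,2), (0,3), (1,5), (0,6), (9,10), (8,11), (11,12), (12,13), (12,16), (18,20).
Pick (1,2); next start ≥ 2 → (9,10); next start ≥ 10 → (11,12); next start ≥ 12 → (12,13); next start ≥ 13 → (18,20).
Selected 5 broadcasts.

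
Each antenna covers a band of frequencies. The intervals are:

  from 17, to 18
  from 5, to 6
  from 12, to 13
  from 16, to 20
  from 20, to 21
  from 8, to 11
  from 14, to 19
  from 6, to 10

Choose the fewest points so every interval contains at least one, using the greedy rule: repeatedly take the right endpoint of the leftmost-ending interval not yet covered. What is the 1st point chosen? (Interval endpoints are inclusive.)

Sorted: [5,6] [6,10] [8,11] [12,13] [17,18] [14,19] [16,20] [20,21]
{[5,6],[6,10]} hit by 6; {[8,11]} hit by 11; {[12,13]} hit by 13; {[17,18],[14,19],[16,20]} hit by 18; {[20,21]} hit by 21.
Points: 6, 11, 13, 18, 21 (5 total).

6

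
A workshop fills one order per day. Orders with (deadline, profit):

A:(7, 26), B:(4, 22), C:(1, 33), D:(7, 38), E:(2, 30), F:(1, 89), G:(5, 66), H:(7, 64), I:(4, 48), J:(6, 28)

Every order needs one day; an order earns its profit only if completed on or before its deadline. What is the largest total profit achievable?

363

Take jobs in profit order; each goes to the latest open slot no later than its deadline.
Profit order: F=89 G=66 H=64 I=48 D=38 C=33 E=30 J=28 A=26 B=22
Assign: F→slot 1, G→slot 5, H→slot 7, I→slot 4, D→slot 6, C skipped, E→slot 2, J→slot 3, A skipped, B skipped.
Slots: [1:F] [2:E] [3:J] [4:I] [5:G] [6:D] [7:H]
Profit = 89 + 30 + 28 + 48 + 66 + 38 + 64 = 363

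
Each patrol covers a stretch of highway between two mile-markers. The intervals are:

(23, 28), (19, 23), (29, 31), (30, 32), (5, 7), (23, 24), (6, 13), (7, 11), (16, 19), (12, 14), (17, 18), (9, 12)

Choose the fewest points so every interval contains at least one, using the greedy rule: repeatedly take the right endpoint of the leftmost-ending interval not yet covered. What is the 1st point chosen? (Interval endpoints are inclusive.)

Sorted: [5,7] [7,11] [9,12] [6,13] [12,14] [17,18] [16,19] [19,23] [23,24] [23,28] [29,31] [30,32]
{[5,7],[7,11]} hit by 7; {[9,12],[6,13],[12,14]} hit by 12; {[17,18],[16,19]} hit by 18; {[19,23],[23,24],[23,28]} hit by 23; {[29,31],[30,32]} hit by 31.
Points: 7, 12, 18, 23, 31 (5 total).

7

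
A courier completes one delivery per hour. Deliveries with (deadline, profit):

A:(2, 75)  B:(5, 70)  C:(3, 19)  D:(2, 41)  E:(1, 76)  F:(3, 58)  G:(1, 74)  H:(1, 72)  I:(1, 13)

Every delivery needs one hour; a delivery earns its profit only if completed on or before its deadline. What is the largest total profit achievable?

279

Sort by profit descending; place each in the latest free slot ≤ its deadline.
Profit order: E=76 A=75 G=74 H=72 B=70 F=58 D=41 C=19 I=13
Assign: E→slot 1, A→slot 2, G skipped, H skipped, B→slot 5, F→slot 3, D skipped, C skipped, I skipped.
Slots: [1:E] [2:A] [3:F] [5:B]
Profit = 76 + 75 + 58 + 70 = 279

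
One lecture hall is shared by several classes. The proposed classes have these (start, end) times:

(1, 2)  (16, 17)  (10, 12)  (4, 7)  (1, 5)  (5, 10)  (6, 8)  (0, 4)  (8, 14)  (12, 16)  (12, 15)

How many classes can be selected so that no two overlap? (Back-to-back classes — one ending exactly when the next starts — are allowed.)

5

By end time: (1,2), (0,4), (1,5), (4,7), (6,8), (5,10), (10,12), (8,14), (12,15), (12,16), (16,17).
Pick (1,2); next start ≥ 2 → (4,7); next start ≥ 7 → (10,12); next start ≥ 12 → (12,15); next start ≥ 15 → (16,17).
Selected 5 classes.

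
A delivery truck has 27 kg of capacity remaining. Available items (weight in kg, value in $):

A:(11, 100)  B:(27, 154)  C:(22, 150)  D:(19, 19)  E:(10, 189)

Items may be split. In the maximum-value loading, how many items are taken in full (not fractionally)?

2

Greedy by value/weight ratio, highest first.
Order: E (189/10=18.90) > A (100/11=9.09) > C (150/22=6.82) > B (154/27=5.70) > D (19/19=1.00)
Fill: take E (10 @ 189) → take A (11 @ 100) → take 6/22 of C → 40.91; 27/27 used.
2 item(s) taken whole; one partial (take 6/22 of C).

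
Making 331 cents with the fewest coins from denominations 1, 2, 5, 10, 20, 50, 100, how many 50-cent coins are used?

Greedy: take as many of the largest coin as possible, then repeat with the remainder.
331 = 3×100 + 1×20 + 1×10 + 1×1
Count of 50: 0

0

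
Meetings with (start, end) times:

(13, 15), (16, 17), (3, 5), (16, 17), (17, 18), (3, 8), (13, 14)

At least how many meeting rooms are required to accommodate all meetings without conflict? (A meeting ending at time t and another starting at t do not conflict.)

2

Events (time:±→running): 3:+→1 3:+→2 … peak 2.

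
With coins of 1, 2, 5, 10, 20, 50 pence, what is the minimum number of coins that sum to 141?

5

Greedy: take as many of the largest coin as possible, then repeat with the remainder.
141 = 2×50 + 2×20 + 1×1
Total coins = 2 + 2 + 1 = 5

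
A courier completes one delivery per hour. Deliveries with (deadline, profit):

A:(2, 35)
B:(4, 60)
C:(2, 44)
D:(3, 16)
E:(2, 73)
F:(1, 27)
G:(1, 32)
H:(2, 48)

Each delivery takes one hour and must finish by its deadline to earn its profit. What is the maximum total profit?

Profit order: E=73 B=60 H=48 C=44 A=35 G=32 F=27 D=16
Assign: E→slot 2, B→slot 4, H→slot 1, C skipped, A skipped, G skipped, F skipped, D→slot 3.
Slots: [1:H] [2:E] [3:D] [4:B]
Profit = 48 + 73 + 16 + 60 = 197

197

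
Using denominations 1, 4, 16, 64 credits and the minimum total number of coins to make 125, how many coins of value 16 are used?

3

125 − 1×64→61 − 3×16→13 − 3×4→1 − 1×1→0
Count of 16: 3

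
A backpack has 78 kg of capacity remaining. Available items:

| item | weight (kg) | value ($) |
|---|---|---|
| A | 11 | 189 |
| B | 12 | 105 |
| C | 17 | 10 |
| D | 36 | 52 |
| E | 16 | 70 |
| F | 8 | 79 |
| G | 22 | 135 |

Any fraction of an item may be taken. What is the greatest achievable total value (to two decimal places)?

591.00

Sort by value per unit weight and fill in that order.
Ratios (sorted): A 17.18, F 9.88, B 8.75, G 6.14, E 4.38, D 1.44, C 0.59
take A (11 @ 189); take F (8 @ 79); take B (12 @ 105); take G (22 @ 135); take E (16 @ 70); take 9/36 of D → 13.00. Capacity used 78/78.
Total value = 591.00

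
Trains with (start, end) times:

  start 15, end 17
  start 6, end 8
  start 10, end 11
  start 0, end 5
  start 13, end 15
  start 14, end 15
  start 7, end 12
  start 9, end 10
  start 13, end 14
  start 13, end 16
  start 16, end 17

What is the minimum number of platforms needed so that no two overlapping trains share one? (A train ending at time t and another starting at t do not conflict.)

3

The answer is the maximum number of intervals overlapping at any instant.
Events (time:±→running): 0:+→1 5:-→0 6:+→1 7:+→2 8:-→1 9:+→2 10:-→1 10:+→2 11:-→1 12:-→0 13:+→1 13:+→2 13:+→3 … peak 3.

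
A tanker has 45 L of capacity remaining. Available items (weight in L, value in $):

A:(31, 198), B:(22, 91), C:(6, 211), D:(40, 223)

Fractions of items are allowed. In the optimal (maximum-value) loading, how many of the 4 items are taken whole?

Sort by value per unit weight and fill in that order.
Ratios (sorted): C 35.17, A 6.39, D 5.58, B 4.14
take C (6 @ 211); take A (31 @ 198); take 8/40 of D → 44.60. Capacity used 45/45.
2 item(s) taken whole; one partial (take 8/40 of D).

2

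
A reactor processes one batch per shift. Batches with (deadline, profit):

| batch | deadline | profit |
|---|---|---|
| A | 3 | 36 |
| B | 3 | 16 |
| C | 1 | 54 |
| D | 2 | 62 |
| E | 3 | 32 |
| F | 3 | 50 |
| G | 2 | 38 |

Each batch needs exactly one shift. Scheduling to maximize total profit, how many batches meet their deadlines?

3

Sort by profit descending; place each in the latest free slot ≤ its deadline.
By profit: D(d2,62), C(d1,54), F(d3,50), G(d2,38), A(d3,36), E(d3,32), B(d3,16)
D→slot 2; C→slot 1; F→slot 3; G skipped; A skipped; E skipped; B skipped.
3 of 7 scheduled.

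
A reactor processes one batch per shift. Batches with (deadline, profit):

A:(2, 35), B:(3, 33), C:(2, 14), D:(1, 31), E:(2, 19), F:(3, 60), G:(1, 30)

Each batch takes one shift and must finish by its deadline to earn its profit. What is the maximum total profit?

128

Sort by profit descending; place each in the latest free slot ≤ its deadline.
Profit order: F=60 A=35 B=33 D=31 G=30 E=19 C=14
Assign: F→slot 3, A→slot 2, B→slot 1, D skipped, G skipped, E skipped, C skipped.
Slots: [1:B] [2:A] [3:F]
Profit = 33 + 35 + 60 = 128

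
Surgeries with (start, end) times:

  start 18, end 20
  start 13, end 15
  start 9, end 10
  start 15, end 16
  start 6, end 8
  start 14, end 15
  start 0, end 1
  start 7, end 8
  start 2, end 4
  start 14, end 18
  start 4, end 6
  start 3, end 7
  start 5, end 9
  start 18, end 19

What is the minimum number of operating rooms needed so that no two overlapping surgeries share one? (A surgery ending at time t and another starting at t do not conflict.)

3

starts: [0, 2, 3, 4, 5, 6, 7, 9, 13, 14, 14, 15, 18, 18]
ends:   [1, 4, 6, 7, 8, 8, 9, 10, 15, 15, 16, 18, 19, 20]
s0→1 e1→0 s2→1 s3→2 e4→1 s4→2 s5→3  — peak 3.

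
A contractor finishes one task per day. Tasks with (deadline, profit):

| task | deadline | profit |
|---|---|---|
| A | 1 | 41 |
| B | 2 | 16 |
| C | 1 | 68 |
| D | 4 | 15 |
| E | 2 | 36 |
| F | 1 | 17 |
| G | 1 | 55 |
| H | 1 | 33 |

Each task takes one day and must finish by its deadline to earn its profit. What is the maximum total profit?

119

Take jobs in profit order; each goes to the latest open slot no later than its deadline.
By profit: C(d1,68), G(d1,55), A(d1,41), E(d2,36), H(d1,33), F(d1,17), B(d2,16), D(d4,15)
C→slot 1; G skipped; A skipped; E→slot 2; H skipped; F skipped; B skipped; D→slot 4.
Profit = 68 + 36 + 15 = 119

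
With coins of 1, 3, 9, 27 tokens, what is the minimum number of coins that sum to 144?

6

144 = 5×27 + 1×9
Total coins = 5 + 1 = 6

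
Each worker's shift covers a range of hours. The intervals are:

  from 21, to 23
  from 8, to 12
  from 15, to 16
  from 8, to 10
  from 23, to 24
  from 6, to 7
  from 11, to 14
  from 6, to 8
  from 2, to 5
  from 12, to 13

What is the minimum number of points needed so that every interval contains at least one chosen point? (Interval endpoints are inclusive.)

6

By right end: [2,5]  [6,7]  [6,8]  [8,10]  [8,12]  [12,13]  [11,14]  [15,16]  [21,23]  [23,24]
[2,5] uncovered → point at 5; [6,7] uncovered → point at 7; [8,10] uncovered → point at 10; [12,13] uncovered → point at 13; [15,16] uncovered → point at 16; [21,23] uncovered → point at 23.
Points: 5, 7, 10, 13, 16, 23 (6 total).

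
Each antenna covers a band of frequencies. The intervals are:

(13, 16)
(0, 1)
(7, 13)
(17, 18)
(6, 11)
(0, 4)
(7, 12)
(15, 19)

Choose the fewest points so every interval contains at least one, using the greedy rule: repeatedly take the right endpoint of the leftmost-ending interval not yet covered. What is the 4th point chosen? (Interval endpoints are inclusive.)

By right end: [0,1]  [0,4]  [6,11]  [7,12]  [7,13]  [13,16]  [17,18]  [15,19]
[0,1] uncovered → point at 1; [6,11] uncovered → point at 11; [13,16] uncovered → point at 16; [17,18] uncovered → point at 18.
Points: 1, 11, 16, 18 (4 total).

18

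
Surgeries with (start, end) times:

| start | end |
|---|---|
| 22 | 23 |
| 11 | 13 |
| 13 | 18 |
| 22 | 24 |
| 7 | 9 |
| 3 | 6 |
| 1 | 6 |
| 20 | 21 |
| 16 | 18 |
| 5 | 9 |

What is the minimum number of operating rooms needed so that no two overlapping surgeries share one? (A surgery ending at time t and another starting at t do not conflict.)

3

Events (time:±→running): 1:+→1 3:+→2 5:+→3 … peak 3.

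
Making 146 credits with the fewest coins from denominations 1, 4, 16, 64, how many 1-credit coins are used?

146 = 2×64 + 1×16 + 2×1
Count of 1: 2

2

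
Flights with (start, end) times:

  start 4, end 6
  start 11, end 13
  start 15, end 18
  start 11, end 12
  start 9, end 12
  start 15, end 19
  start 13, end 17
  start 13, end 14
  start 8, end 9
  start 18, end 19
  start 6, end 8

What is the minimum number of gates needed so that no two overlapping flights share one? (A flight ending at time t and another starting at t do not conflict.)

3

Count concurrent intervals with a sweep; the peak is the room count.
starts: [4, 6, 8, 9, 11, 11, 13, 13, 15, 15, 18]
ends:   [6, 8, 9, 12, 12, 13, 14, 17, 18, 19, 19]
s4→1 e6→0 s6→1 e8→0 s8→1 e9→0 s9→1 s11→2 s11→3  — peak 3.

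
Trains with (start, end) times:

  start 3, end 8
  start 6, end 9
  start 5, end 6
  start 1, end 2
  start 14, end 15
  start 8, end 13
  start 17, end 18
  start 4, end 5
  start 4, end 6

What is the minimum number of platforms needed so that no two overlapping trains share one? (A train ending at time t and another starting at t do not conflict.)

Events (time:±→running): 1:+→1 2:-→0 3:+→1 4:+→2 4:+→3 … peak 3.

3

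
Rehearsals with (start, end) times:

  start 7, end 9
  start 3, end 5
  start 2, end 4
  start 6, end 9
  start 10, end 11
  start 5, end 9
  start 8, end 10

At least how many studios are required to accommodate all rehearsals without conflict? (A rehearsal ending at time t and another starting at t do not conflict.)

The answer is the maximum number of intervals overlapping at any instant.
starts: [2, 3, 5, 6, 7, 8, 10]
ends:   [4, 5, 9, 9, 9, 10, 11]
s2→1 s3→2 e4→1 e5→0 s5→1 s6→2 s7→3 s8→4  — peak 4.

4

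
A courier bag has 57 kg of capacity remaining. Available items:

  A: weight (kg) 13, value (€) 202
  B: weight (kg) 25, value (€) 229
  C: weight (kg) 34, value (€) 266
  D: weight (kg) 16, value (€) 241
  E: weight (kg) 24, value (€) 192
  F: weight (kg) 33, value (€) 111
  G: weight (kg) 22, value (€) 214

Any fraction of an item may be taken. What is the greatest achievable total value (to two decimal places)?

Sort by value per unit weight and fill in that order.
Order: A (202/13=15.54) > D (241/16=15.06) > G (214/22=9.73) > B (229/25=9.16) > E (192/24=8.00) > C (266/34=7.82) > F (111/33=3.36)
Fill: take A (13 @ 202) → take D (16 @ 241) → take G (22 @ 214) → take 6/25 of B → 54.96; 57/57 used.
Total value = 711.96

711.96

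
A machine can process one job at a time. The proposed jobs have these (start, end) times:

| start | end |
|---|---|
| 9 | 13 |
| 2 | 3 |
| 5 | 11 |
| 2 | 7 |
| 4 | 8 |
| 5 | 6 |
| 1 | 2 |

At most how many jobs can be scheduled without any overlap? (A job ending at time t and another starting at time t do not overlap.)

Sort by end time and greedily take each interval whose start is ≥ the last chosen end.
Sorted by end: (1,2)  (2,3)  (5,6)  (2,7)  (4,8)  (5,11)  (9,13)
take (1,2); take (2,3); take (5,6); take (9,13).
Selected 4 jobs.

4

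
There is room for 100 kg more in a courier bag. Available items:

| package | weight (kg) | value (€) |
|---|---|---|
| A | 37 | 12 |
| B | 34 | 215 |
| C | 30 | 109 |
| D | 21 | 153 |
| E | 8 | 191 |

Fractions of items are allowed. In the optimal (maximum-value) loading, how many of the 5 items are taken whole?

Sort by value per unit weight and fill in that order.
Order: E (191/8=23.88) > D (153/21=7.29) > B (215/34=6.32) > C (109/30=3.63) > A (12/37=0.32)
Fill: take E (8 @ 191) → take D (21 @ 153) → take B (34 @ 215) → take C (30 @ 109) → take 7/37 of A → 2.27; 100/100 used.
4 item(s) taken whole; one partial (take 7/37 of A).

4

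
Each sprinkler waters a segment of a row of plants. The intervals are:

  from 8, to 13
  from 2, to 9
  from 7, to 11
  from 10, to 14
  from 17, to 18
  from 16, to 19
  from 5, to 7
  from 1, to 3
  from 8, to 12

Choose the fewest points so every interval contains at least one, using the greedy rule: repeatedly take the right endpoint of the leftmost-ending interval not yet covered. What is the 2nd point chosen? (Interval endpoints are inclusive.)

7

Sorted: [1,3] [5,7] [2,9] [7,11] [8,12] [8,13] [10,14] [17,18] [16,19]
{[1,3]} hit by 3; {[5,7],[2,9],[7,11]} hit by 7; {[8,12],[8,13],[10,14]} hit by 12; {[17,18],[16,19]} hit by 18.
Points: 3, 7, 12, 18 (4 total).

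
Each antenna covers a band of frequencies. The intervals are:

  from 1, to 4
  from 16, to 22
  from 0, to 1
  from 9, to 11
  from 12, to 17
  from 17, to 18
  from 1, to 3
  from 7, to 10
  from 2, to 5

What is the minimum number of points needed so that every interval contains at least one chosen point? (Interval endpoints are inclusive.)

Sorted: [0,1] [1,3] [1,4] [2,5] [7,10] [9,11] [12,17] [17,18] [16,22]
{[0,1],[1,3],[1,4]} hit by 1; {[2,5]} hit by 5; {[7,10],[9,11]} hit by 10; {[12,17],[17,18],[16,22]} hit by 17.
Points: 1, 5, 10, 17 (4 total).

4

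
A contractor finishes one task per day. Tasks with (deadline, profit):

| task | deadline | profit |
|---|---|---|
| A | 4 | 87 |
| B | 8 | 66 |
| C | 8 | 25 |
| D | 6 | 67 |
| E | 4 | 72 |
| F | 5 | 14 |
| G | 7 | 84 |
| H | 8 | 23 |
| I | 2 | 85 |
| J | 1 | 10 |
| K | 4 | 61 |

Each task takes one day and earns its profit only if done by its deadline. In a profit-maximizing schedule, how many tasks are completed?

8

Take jobs in profit order; each goes to the latest open slot no later than its deadline.
Profit order: A=87 I=85 G=84 E=72 D=67 B=66 K=61 C=25 H=23 F=14 J=10
Assign: A→slot 4, I→slot 2, G→slot 7, E→slot 3, D→slot 6, B→slot 8, K→slot 1, C→slot 5, H skipped, F skipped, J skipped.
Slots: [1:K] [2:I] [3:E] [4:A] [5:C] [6:D] [7:G] [8:B]
8 of 11 scheduled.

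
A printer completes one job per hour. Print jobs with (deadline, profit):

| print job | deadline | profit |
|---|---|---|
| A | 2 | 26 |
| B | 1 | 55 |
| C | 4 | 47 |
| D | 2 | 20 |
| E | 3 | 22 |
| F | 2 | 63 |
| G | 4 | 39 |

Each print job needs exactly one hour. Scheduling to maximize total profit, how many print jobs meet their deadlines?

Sort by profit descending; place each in the latest free slot ≤ its deadline.
By profit: F(d2,63), B(d1,55), C(d4,47), G(d4,39), A(d2,26), E(d3,22), D(d2,20)
F→slot 2; B→slot 1; C→slot 4; G→slot 3; A skipped; E skipped; D skipped.
4 of 7 scheduled.

4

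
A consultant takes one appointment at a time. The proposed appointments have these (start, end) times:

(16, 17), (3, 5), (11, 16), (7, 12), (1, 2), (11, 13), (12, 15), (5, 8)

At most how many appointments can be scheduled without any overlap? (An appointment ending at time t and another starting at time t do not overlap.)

Sorted by end: (1,2)  (3,5)  (5,8)  (7,12)  (11,13)  (12,15)  (11,16)  (16,17)
take (1,2); take (3,5); take (5,8); take (11,13); take (16,17).
Selected 5 appointments.

5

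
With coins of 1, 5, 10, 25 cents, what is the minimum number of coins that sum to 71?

5

Greedy: take as many of the largest coin as possible, then repeat with the remainder.
71 = 2×25 + 2×10 + 1×1
Total coins = 2 + 2 + 1 = 5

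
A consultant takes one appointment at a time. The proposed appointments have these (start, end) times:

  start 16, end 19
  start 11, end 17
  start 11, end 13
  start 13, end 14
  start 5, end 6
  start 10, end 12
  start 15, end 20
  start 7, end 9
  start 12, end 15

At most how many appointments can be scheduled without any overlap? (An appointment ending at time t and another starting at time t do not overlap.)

Sorted by end: (5,6)  (7,9)  (10,12)  (11,13)  (13,14)  (12,15)  (11,17)  (16,19)  (15,20)
take (5,6); take (7,9); take (10,12); take (13,14); take (16,19).
Selected 5 appointments.

5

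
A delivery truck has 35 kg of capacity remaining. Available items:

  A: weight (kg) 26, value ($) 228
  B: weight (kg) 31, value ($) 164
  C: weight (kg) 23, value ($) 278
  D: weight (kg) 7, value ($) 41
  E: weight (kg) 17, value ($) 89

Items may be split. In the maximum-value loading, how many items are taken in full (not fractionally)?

1

Greedy by value/weight ratio, highest first.
Order: C (278/23=12.09) > A (228/26=8.77) > D (41/7=5.86) > B (164/31=5.29) > E (89/17=5.24)
Fill: take C (23 @ 278) → take 12/26 of A → 105.23; 35/35 used.
1 item(s) taken whole; one partial (take 12/26 of A).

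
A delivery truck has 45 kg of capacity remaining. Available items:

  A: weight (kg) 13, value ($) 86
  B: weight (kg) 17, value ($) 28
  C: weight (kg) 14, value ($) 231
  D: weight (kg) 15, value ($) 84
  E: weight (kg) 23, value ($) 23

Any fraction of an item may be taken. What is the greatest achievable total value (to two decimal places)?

Sort by value per unit weight and fill in that order.
Order: C (231/14=16.50) > A (86/13=6.62) > D (84/15=5.60) > B (28/17=1.65) > E (23/23=1.00)
Fill: take C (14 @ 231) → take A (13 @ 86) → take D (15 @ 84) → take 3/17 of B → 4.94; 45/45 used.
Total value = 405.94

405.94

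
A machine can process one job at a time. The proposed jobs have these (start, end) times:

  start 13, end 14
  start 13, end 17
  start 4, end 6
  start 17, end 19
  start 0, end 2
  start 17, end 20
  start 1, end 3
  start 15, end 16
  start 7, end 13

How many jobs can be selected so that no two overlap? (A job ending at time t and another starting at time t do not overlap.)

By end time: (0,2), (1,3), (4,6), (7,13), (13,14), (15,16), (13,17), (17,19), (17,20).
Pick (0,2); next start ≥ 2 → (4,6); next start ≥ 6 → (7,13); next start ≥ 13 → (13,14); next start ≥ 14 → (15,16); next start ≥ 16 → (17,19).
Selected 6 jobs.

6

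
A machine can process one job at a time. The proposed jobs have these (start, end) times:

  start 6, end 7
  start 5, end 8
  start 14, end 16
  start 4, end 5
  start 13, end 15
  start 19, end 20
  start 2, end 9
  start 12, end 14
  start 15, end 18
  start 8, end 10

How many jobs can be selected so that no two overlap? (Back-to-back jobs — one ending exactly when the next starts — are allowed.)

6

By end time: (4,5), (6,7), (5,8), (2,9), (8,10), (12,14), (13,15), (14,16), (15,18), (19,20).
Pick (4,5); next start ≥ 5 → (6,7); next start ≥ 7 → (8,10); next start ≥ 10 → (12,14); next start ≥ 14 → (14,16); next start ≥ 16 → (19,20).
Selected 6 jobs.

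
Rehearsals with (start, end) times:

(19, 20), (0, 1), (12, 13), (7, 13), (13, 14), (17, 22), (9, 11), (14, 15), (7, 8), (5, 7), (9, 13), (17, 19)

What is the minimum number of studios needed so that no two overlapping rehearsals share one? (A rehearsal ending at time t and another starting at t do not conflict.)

3

starts: [0, 5, 7, 7, 9, 9, 12, 13, 14, 17, 17, 19]
ends:   [1, 7, 8, 11, 13, 13, 13, 14, 15, 19, 20, 22]
s0→1 e1→0 s5→1 e7→0 s7→1 s7→2 e8→1 s9→2 s9→3  — peak 3.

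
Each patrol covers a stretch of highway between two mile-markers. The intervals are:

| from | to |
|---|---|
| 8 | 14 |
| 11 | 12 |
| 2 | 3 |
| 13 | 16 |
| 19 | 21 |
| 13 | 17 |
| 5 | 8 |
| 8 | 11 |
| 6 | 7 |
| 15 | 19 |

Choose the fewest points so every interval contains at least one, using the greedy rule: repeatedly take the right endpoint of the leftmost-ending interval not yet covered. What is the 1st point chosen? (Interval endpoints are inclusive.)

3

Sort by right endpoint; whenever an interval is uncovered, place a point at its right end.
By right end: [2,3]  [6,7]  [5,8]  [8,11]  [11,12]  [8,14]  [13,16]  [13,17]  [15,19]  [19,21]
[2,3] uncovered → point at 3; [6,7] uncovered → point at 7; [8,11] uncovered → point at 11; [13,16] uncovered → point at 16; [19,21] uncovered → point at 21.
Points: 3, 7, 11, 16, 21 (5 total).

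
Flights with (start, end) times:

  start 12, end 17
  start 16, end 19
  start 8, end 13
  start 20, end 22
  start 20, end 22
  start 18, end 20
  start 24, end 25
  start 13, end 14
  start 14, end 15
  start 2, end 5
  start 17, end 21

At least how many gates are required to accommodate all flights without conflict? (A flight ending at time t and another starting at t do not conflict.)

3

The answer is the maximum number of intervals overlapping at any instant.
Events (time:±→running): 2:+→1 5:-→0 8:+→1 12:+→2 13:-→1 13:+→2 14:-→1 14:+→2 15:-→1 16:+→2 17:-→1 17:+→2 18:+→3 … peak 3.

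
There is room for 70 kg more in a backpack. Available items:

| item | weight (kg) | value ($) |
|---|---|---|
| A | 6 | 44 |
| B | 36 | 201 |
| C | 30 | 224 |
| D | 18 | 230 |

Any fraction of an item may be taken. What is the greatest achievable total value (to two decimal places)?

587.33

Ratios (sorted): D 12.78, C 7.47, A 7.33, B 5.58
take D (18 @ 230); take C (30 @ 224); take A (6 @ 44); take 16/36 of B → 89.33. Capacity used 70/70.
Total value = 587.33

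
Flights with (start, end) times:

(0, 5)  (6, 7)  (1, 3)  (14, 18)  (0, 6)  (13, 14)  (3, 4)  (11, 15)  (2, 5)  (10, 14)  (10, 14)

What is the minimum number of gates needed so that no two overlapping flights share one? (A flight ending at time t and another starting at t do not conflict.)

Events (time:±→running): 0:+→1 0:+→2 1:+→3 2:+→4 … peak 4.

4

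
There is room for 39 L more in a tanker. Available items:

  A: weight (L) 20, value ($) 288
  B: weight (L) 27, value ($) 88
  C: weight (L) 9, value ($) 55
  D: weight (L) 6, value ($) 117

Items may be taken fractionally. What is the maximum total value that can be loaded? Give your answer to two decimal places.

473.04

Sort by value per unit weight and fill in that order.
Ratios (sorted): D 19.50, A 14.40, C 6.11, B 3.26
take D (6 @ 117); take A (20 @ 288); take C (9 @ 55); take 4/27 of B → 13.04. Capacity used 39/39.
Total value = 473.04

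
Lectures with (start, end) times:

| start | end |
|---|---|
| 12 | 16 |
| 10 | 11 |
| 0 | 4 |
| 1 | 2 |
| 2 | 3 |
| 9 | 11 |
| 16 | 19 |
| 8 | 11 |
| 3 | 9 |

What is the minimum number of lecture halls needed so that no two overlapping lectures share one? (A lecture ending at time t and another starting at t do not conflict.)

Events (time:±→running): 0:+→1 1:+→2 2:-→1 2:+→2 3:-→1 3:+→2 4:-→1 8:+→2 9:-→1 9:+→2 10:+→3 … peak 3.

3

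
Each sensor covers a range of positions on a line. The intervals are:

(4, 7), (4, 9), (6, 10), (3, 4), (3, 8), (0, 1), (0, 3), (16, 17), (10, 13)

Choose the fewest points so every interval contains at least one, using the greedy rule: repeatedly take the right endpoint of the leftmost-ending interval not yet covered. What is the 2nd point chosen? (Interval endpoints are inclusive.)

By right end: [0,1]  [0,3]  [3,4]  [4,7]  [3,8]  [4,9]  [6,10]  [10,13]  [16,17]
[0,1] uncovered → point at 1; [3,4] uncovered → point at 4; [6,10] uncovered → point at 10; [16,17] uncovered → point at 17.
Points: 1, 4, 10, 17 (4 total).

4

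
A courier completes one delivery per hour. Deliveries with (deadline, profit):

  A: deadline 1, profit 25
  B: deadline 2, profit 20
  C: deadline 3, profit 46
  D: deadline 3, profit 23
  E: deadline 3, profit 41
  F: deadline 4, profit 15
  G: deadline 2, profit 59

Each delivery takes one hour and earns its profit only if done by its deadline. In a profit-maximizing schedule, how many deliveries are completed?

4

Take jobs in profit order; each goes to the latest open slot no later than its deadline.
Profit order: G=59 C=46 E=41 A=25 D=23 B=20 F=15
Assign: G→slot 2, C→slot 3, E→slot 1, A skipped, D skipped, B skipped, F→slot 4.
Slots: [1:E] [2:G] [3:C] [4:F]
4 of 7 scheduled.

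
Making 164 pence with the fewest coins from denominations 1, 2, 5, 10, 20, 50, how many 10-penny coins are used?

164 − 3×50→14 − 1×10→4 − 2×2→0
Count of 10: 1

1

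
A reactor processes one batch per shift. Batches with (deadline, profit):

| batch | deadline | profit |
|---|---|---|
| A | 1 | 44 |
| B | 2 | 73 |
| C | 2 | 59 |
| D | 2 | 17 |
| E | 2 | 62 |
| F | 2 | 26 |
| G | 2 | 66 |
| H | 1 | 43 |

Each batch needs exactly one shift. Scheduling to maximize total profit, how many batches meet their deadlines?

Profit order: B=73 G=66 E=62 C=59 A=44 H=43 F=26 D=17
Assign: B→slot 2, G→slot 1, E skipped, C skipped, A skipped, H skipped, F skipped, D skipped.
Slots: [1:G] [2:B]
2 of 8 scheduled.

2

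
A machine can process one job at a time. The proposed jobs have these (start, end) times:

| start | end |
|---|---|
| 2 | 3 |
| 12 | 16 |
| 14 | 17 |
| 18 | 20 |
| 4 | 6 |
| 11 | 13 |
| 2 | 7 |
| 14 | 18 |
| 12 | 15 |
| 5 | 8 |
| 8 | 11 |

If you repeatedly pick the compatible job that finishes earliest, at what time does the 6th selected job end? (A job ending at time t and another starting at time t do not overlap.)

20

Greedy by earliest finish: after sorting by end time, pick each interval compatible with the last pick.
By end time: (2,3), (4,6), (2,7), (5,8), (8,11), (11,13), (12,15), (12,16), (14,17), (14,18), (18,20).
Pick (2,3); next start ≥ 3 → (4,6); next start ≥ 6 → (8,11); next start ≥ 11 → (11,13); next start ≥ 13 → (14,17); next start ≥ 17 → (18,20).
Selected: (2,3) (4,6) (8,11) (11,13) (14,17) (18,20)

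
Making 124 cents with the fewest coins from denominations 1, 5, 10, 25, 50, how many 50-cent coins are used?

2

124 − 2×50→24 − 2×10→4 − 4×1→0
Count of 50: 2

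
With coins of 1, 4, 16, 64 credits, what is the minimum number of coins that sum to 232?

7

232 − 3×64→40 − 2×16→8 − 2×4→0
Total coins = 3 + 2 + 2 = 7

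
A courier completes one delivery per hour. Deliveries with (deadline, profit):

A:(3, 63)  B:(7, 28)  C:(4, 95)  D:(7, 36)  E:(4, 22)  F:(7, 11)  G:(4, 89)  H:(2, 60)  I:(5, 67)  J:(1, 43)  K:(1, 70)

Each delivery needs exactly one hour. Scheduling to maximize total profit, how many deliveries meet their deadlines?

Sort by profit descending; place each in the latest free slot ≤ its deadline.
Profit order: C=95 G=89 K=70 I=67 A=63 H=60 J=43 D=36 B=28 E=22 F=11
Assign: C→slot 4, G→slot 3, K→slot 1, I→slot 5, A→slot 2, H skipped, J skipped, D→slot 7, B→slot 6, E skipped, F skipped.
Slots: [1:K] [2:A] [3:G] [4:C] [5:I] [6:B] [7:D]
7 of 11 scheduled.

7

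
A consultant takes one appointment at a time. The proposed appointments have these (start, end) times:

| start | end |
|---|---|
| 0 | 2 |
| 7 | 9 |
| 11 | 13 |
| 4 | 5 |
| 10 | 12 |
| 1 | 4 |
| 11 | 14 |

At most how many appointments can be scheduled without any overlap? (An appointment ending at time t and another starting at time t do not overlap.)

4

Greedy by earliest finish: after sorting by end time, pick each interval compatible with the last pick.
Sorted by end: (0,2)  (1,4)  (4,5)  (7,9)  (10,12)  (11,13)  (11,14)
take (0,2); take (4,5); take (7,9); take (10,12); skip (11,14).
Selected 4 appointments.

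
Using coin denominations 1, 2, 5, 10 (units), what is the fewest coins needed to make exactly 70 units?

7

70 − 7×10→0
Total coins = 7 = 7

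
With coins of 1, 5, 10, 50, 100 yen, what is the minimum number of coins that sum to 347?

10

347 − 3×100→47 − 4×10→7 − 1×5→2 − 2×1→0
Total coins = 3 + 4 + 1 + 2 = 10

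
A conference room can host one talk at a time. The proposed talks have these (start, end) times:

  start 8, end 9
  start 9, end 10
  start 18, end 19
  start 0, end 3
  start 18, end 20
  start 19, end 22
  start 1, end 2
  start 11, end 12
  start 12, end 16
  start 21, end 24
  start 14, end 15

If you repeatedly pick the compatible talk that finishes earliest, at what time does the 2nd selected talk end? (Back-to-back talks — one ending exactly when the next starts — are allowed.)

9

Greedy by earliest finish: after sorting by end time, pick each interval compatible with the last pick.
Sorted by end: (1,2)  (0,3)  (8,9)  (9,10)  (11,12)  (14,15)  (12,16)  (18,19)  (18,20)  (19,22)  (21,24)
take (1,2); take (8,9); take (9,10); take (11,12); take (14,15); skip (12,16); take (18,19); skip (18,20); take (19,22); skip (21,24).
Selected: (1,2) (8,9) (9,10) (11,12) (14,15) (18,19) (19,22)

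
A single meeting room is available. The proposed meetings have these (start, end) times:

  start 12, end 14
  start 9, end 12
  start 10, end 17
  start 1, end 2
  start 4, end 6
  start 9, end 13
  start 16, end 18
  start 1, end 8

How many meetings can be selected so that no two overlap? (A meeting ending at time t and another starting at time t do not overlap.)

Greedy by earliest finish: after sorting by end time, pick each interval compatible with the last pick.
By end time: (1,2), (4,6), (1,8), (9,12), (9,13), (12,14), (10,17), (16,18).
Pick (1,2); next start ≥ 2 → (4,6); next start ≥ 6 → (9,12); next start ≥ 12 → (12,14); next start ≥ 14 → (16,18).
Selected 5 meetings.

5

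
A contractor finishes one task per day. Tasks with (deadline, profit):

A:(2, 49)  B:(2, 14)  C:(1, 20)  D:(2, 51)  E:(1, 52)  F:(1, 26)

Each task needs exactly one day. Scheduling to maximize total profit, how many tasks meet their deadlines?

2

Sort by profit descending; place each in the latest free slot ≤ its deadline.
By profit: E(d1,52), D(d2,51), A(d2,49), F(d1,26), C(d1,20), B(d2,14)
E→slot 1; D→slot 2; A skipped; F skipped; C skipped; B skipped.
2 of 6 scheduled.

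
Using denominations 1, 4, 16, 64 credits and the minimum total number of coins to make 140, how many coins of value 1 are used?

Use the largest denomination that fits, subtract, and repeat.
140 = 2×64 + 3×4
Count of 1: 0

0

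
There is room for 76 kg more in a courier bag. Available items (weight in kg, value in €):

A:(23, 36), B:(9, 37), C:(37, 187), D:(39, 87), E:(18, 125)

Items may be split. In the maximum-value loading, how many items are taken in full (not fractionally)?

3

Sort by value per unit weight and fill in that order.
Ratios (sorted): E 6.94, C 5.05, B 4.11, D 2.23, A 1.57
take E (18 @ 125); take C (37 @ 187); take B (9 @ 37); take 12/39 of D → 26.77. Capacity used 76/76.
3 item(s) taken whole; one partial (take 12/39 of D).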